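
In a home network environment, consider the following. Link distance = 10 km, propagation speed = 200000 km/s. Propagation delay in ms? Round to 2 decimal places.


Given: distance = 10 km, speed = 200000 km/s
Delay = distance / speed = 10 / 200000 seconds
Delay in ms = 10 * 1000 / 200000
Delay = 0.0500 ms
Rounded to 2 dp = 0.05 ms

0.05


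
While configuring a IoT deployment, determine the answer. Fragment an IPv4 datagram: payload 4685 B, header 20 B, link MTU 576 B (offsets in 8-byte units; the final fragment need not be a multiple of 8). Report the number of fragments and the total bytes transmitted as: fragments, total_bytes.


Max data per non-final fragment = floor((MTU - header)/8)*8 = floor((576 - 20)/8)*8 = floor(556/8)*8 = 552 B
Final fragment needs no 8-byte alignment: it can carry up to MTU - header = 556 B
Non-final fragments needed = ceil((payload - 556) / 552) = ceil(4129/552) = ceil(7.4801) = 8
Number of fragments = 8 + 1 = 9
Fragment sizes (data): 8 * 552 B + 269 B (last, 269 <= 556 OK)
Total bytes sent = payload + n_frags * header = 4685 + 9*20 = 4685 + 180 = 4865 B

9, 4865


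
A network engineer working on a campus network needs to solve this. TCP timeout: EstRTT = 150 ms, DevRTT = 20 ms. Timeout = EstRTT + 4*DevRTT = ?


Given: EstRTT = 150 ms, DevRTT = 20 ms
Timeout = EstRTT + 4 * DevRTT
4 * DevRTT = 4 * 20 = 80
Timeout = 150 + 80 = 230 ms

230


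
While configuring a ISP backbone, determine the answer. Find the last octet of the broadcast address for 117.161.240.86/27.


Given: IP = 117.161.240.86, prefix = /27
Host bits = 32 - 27 = 5
Network last octet = 86 AND mask = 64
Host part size = 2^5 - 1 = 31
Broadcast last octet = 64 OR 31 = 95

95


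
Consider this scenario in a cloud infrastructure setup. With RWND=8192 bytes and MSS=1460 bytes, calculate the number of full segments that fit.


Given: RWND = 8192 bytes, MSS = 1460 bytes
Full segments = floor(RWND / MSS)
Full segments = floor(8192 / 1460)
Full segments = floor(5.611) = 5

5


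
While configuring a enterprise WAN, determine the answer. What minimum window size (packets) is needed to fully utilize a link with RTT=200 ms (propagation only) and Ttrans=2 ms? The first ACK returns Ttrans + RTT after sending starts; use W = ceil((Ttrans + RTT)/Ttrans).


Given: Ttrans = 2 ms, RTT = 200 ms (= 2 * Tprop, Tprop = 100 ms)
Time until first ACK returns = Ttrans + RTT = 2 + 200 = 202 ms
Need W * Ttrans >= Ttrans + RTT  ->  W >= (Ttrans + RTT) / Ttrans
(Ttrans + RTT) / Ttrans = 202 / 2 = 101
W_min = ceil(101) = 101

101


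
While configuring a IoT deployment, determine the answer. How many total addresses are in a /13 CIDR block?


Given: CIDR prefix /13
Host bits = 32 - 13 = 19
Total addresses = 2^19 = 524288

524288


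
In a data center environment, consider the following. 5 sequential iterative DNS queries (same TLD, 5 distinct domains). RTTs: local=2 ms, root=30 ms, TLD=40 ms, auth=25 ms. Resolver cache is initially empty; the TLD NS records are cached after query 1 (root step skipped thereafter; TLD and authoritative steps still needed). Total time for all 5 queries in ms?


Lookup 1 (cold cache): local + root + TLD + auth = 2 + 30 + 40 + 25 = 97 ms
Lookups 2..5 (TLD NS cached -> skip root; new domain -> still ask TLD and auth): local + TLD + auth = 2 + 40 + 25 = 67 ms each
Remaining 4 lookups: 4 * 67 = 268 ms
Total = 97 + 268 = 365 ms

365


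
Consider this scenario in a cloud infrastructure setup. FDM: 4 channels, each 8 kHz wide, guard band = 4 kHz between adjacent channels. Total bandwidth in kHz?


Given: 4 channels, 8 kHz each, guard = 4 kHz
Channel bandwidth = 4 * 8 = 32 kHz
Guard bands = 3 gaps * 4 kHz = 12 kHz
Total = 32 + 12 = 44 kHz

44


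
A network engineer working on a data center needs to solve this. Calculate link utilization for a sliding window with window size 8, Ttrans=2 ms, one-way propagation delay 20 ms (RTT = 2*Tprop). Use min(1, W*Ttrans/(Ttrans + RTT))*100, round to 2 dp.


Given: W = 8, Ttrans = 2 ms, RTT = 40 ms (= 2 * Tprop, Tprop = 20 ms)
Cycle time = Ttrans + RTT = 2 + 40 = 42 ms (first packet sent until its ACK returns)
W * Ttrans = 8 * 2 = 16 ms of sending per cycle
W * Ttrans / (Ttrans + RTT) = 16 / 42 = 0.380952
U = min(1, 0.380952) = 0.380952
U% = 38.10%

38.10


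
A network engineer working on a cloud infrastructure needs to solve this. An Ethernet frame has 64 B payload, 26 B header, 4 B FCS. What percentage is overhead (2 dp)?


Given: payload = 64 B, header = 26 B, trailer = 4 B
Overhead bytes = header + trailer = 26 + 4 = 30
Total frame = payload + overhead = 64 + 30 = 94
Overhead % = 30 / 94 * 100 = 31.9149% -> 31.91% (2 dp)

31.91


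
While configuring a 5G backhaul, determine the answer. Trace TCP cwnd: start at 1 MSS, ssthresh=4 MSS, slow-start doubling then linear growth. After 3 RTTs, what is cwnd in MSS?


RTT 0: cwnd = 1 MSS (initial)
RTT 1: cwnd = 2 MSS (slow start, doubled)
RTT 2: cwnd = 4 MSS (slow start, doubled)
RTT 3: cwnd = 5 MSS (congestion avoidance, +1)

5


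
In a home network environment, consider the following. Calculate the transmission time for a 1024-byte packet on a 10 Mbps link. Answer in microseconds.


Given: packet = 1024 bytes, bandwidth = 10 Mbps
Packet in bits = 1024 * 8 = 8192 bits
Bandwidth = 10 * 10^6 = 10000000 bps
Time = 8192 / 10000000 seconds
Time in us = 8192 * 10^6 / 10000000 = 819.2

819.2


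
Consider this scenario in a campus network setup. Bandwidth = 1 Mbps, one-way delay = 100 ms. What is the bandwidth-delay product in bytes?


Given: bandwidth = 1 Mbps, delay = 100 ms
BDP in bits = 1 * 10^6 * 100 / 1000
BDP in bits = 100000
BDP in bytes = 100000 / 8 = 12500

12500


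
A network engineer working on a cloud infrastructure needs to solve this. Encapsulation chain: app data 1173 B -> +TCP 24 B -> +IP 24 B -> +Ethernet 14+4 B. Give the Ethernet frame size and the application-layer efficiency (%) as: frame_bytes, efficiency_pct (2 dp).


TCP segment = 1173 + 24 = 1197 B
IP packet = 1197 + 24 = 1221 B
Ethernet frame = 1221 + 14 + 4 = 1239 B
Efficiency = app / frame = 1173 / 1239 = 0.946731 = 94.6731% -> 94.67% (2 dp)

1239, 94.67


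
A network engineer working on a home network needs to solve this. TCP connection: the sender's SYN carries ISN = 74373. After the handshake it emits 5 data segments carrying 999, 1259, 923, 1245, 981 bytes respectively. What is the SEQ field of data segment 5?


The SYN occupies sequence number ISN = 74373, so the first data byte is ISN + 1 = 74374.
SEQ of data segment i = (ISN + 1) + sum of payload sizes of segments 1..i-1.
Segment 1: SEQ = 74374, payload = 999 bytes
Segment 2: SEQ = 75373, payload = 1259 bytes
Segment 3: SEQ = 76632, payload = 923 bytes
Segment 4: SEQ = 77555, payload = 1245 bytes
Segment 5: SEQ = 78800, payload = 981 bytes
SEQ of segment 5 = 74374 + 999 + 1259 + 923 + 1245 = 78800

78800


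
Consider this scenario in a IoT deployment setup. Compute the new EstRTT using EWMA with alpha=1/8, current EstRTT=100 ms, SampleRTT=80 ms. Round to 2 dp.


Given: EstRTT = 100 ms, SampleRTT = 80 ms, alpha = 1/8
New EstRTT = (1 - alpha) * EstRTT + alpha * SampleRTT
(7/8) * 100 = 87.5
(1/8) * 80 = 10
New EstRTT = 87.5 + 10 = 97.5 ms -> 97.50 ms (2 dp)

97.50


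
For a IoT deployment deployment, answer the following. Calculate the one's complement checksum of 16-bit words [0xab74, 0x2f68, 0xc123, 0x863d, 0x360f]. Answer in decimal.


Given words: [0xab74, 0x2f68, 0xc123, 0x863d, 0x360f]
Step 1: Sum all words
Raw sum = 43892 + 12136 + 49443 + 34365 + 13839 = 153675
Step 2: Fold carry: (22603 + 2) = 22605
One's complement = ~22605 & 0xFFFF = 42930

42930


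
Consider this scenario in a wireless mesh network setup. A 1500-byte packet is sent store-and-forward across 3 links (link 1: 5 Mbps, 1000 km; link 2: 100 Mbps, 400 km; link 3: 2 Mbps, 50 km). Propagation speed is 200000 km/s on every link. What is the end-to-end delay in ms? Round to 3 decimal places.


Packet = 1500 bytes = 12000 bits. Store-and-forward: sum (t_trans + t_prop) per link.
Link 1: t_trans = 12000/(5*10^6) s = 2.4000 ms; t_prop = 1000/200000 s = 5.0000 ms; subtotal = 7.4000 ms
Link 2: t_trans = 12000/(100*10^6) s = 0.1200 ms; t_prop = 400/200000 s = 2.0000 ms; subtotal = 2.1200 ms
Link 3: t_trans = 12000/(2*10^6) s = 6.0000 ms; t_prop = 50/200000 s = 0.2500 ms; subtotal = 6.2500 ms
End-to-end = 7.4000 + 2.1200 + 6.2500 = 15.7700 ms -> 15.770 ms (3 dp)

15.770


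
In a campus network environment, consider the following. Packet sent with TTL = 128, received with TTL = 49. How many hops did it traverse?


Given: initial TTL = 128, received TTL = 49
Hops = initial TTL - received TTL
Hops = 128 - 49 = 79

79


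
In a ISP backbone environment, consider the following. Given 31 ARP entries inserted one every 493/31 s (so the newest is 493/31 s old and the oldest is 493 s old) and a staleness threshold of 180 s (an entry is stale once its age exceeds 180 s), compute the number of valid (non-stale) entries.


Ages are k * 493/31 s for k = 1..31 (spacing = 15.9032 s).
Entry k is valid iff k * 493/31 <= 180 iff k <= 31 * 180 / 493 = 11.3185
n_valid = floor(11.3185) = 11
(n_stale = 31 - 11 = 20)

11


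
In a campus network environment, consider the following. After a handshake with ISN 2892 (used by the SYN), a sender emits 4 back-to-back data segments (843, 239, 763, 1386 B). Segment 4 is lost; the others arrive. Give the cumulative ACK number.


SYN uses sequence number 2892; first data byte = ISN + 1 = 2893.
Segment 1: SEQ = 2893, len = 843 B, covers [2893, 3735]
Segment 2: SEQ = 3736, len = 239 B, covers [3736, 3974]
Segment 3: SEQ = 3975, len = 763 B, covers [3975, 4737]
Segment 4: SEQ = 4738, len = 1386 B, covers [4738, 6123] [LOST]
In-order data received: bytes [2893, 4737] (segments 1..3).
Segment 4 missing -> gap begins at byte 4738.
Cumulative ACK = next expected in-order byte = 2893 + 843 + 239 + 763 = 4738

4738


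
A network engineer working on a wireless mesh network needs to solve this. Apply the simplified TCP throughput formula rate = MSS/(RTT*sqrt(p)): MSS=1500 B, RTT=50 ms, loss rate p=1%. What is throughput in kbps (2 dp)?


Given: MSS = 1500 bytes, RTT = 50 ms, loss = 1%
RTT in seconds = 50 / 1000 = 0.05
Loss rate = 1% = 0.01
sqrt(loss) = sqrt(0.01) = 0.1
Throughput (bytes/s) = 1500 / (0.05 * 0.1) = 300000.0000
Throughput (kbps) = 300000.0000 * 8 / 1000 = 2400.000000 -> 2400.00 kbps (2 dp)

2400.00


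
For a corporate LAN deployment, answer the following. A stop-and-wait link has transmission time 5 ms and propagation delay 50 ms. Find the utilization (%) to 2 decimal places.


Given: Ttrans = 5 ms, Tprop = 50 ms
RTT = 2 * Tprop = 2 * 50 = 100 ms
U = Ttrans / (Ttrans + RTT)
U = 5 / (5 + 100)
U = 5 / 105 = 0.047619
U% = 4.76%

4.76


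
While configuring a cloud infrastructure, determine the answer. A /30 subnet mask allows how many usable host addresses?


Given: subnet mask /30
Host bits = 32 - 30 = 2
Total addresses = 2^2 = 4
Usable hosts = 4 - 2 (network + broadcast) = 2

2


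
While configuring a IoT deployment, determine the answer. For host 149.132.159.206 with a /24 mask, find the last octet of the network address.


Given: IP = 149.132.159.206, prefix = /24
Subnet mask = 255.255.255.0
Last octet of IP: 206
Last octet of mask: 0
Network last octet = 206 AND 0 = 0

0


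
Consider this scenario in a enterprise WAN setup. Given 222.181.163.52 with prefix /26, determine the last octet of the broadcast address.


Given: IP = 222.181.163.52, prefix = /26
Host bits = 32 - 26 = 6
Network last octet = 52 AND mask = 0
Host part size = 2^6 - 1 = 63
Broadcast last octet = 0 OR 63 = 63

63


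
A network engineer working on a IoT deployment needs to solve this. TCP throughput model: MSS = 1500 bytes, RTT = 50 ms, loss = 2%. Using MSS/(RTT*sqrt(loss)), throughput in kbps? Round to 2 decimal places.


Given: MSS = 1500 bytes, RTT = 50 ms, loss = 2%
RTT in seconds = 50 / 1000 = 0.05
Loss rate = 2% = 0.02
sqrt(loss) = sqrt(0.02) = 0.141421356237
Throughput (bytes/s) = 1500 / (0.05 * 0.141421356237) = 212132.0344
Throughput (kbps) = 212132.0344 * 8 / 1000 = 1697.056275 -> 1697.06 kbps (2 dp)

1697.06


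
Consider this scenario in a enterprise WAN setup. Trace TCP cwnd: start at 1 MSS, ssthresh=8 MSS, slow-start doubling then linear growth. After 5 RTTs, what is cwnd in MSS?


RTT 0: cwnd = 1 MSS (initial)
RTT 1: cwnd = 2 MSS (slow start, doubled)
RTT 2: cwnd = 4 MSS (slow start, doubled)
RTT 3: cwnd = 8 MSS (slow start, doubled)
RTT 4: cwnd = 9 MSS (congestion avoidance, +1)
RTT 5: cwnd = 10 MSS (congestion avoidance, +1)

10


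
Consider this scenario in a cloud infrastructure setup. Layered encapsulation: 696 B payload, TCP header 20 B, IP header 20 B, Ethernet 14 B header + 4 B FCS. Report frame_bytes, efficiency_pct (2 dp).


TCP segment = 696 + 20 = 716 B
IP packet = 716 + 20 = 736 B
Ethernet frame = 736 + 14 + 4 = 754 B
Efficiency = app / frame = 696 / 754 = 0.923077 = 92.3077% -> 92.31% (2 dp)

754, 92.31


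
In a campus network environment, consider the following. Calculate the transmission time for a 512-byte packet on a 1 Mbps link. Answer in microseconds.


Given: packet = 512 bytes, bandwidth = 1 Mbps
Packet in bits = 512 * 8 = 4096 bits
Bandwidth = 1 * 10^6 = 1000000 bps
Time = 4096 / 1000000 seconds
Time in us = 4096 * 10^6 / 1000000 = 4096

4096


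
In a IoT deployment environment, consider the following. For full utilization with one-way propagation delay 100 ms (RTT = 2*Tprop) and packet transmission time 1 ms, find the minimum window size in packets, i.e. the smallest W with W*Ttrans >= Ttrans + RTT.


Given: Ttrans = 1 ms, RTT = 200 ms (= 2 * Tprop, Tprop = 100 ms)
Time until first ACK returns = Ttrans + RTT = 1 + 200 = 201 ms
Need W * Ttrans >= Ttrans + RTT  ->  W >= (Ttrans + RTT) / Ttrans
(Ttrans + RTT) / Ttrans = 201 / 1 = 201
W_min = ceil(201) = 201

201


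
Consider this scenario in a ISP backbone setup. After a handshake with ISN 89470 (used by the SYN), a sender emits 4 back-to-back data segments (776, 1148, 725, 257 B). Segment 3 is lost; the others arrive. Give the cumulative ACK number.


SYN uses sequence number 89470; first data byte = ISN + 1 = 89471.
Segment 1: SEQ = 89471, len = 776 B, covers [89471, 90246]
Segment 2: SEQ = 90247, len = 1148 B, covers [90247, 91394]
Segment 3: SEQ = 91395, len = 725 B, covers [91395, 92119] [LOST]
Segment 4: SEQ = 92120, len = 257 B, covers [92120, 92376]
In-order data received: bytes [89471, 91394] (segments 1..2).
Segment 3 missing -> gap begins at byte 91395; later segments buffered out of order.
Cumulative ACK = next expected in-order byte = 89471 + 776 + 1148 = 91395

91395


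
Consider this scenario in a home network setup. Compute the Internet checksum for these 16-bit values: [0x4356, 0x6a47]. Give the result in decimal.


Given words: [0x4356, 0x6a47]
Step 1: Sum all words
Raw sum = 17238 + 27207 = 44445
One's complement = ~44445 & 0xFFFF = 21090

21090


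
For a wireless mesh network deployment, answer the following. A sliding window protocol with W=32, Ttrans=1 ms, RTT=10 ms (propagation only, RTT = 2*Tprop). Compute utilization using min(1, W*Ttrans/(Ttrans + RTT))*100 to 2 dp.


Given: W = 32, Ttrans = 1 ms, RTT = 10 ms (= 2 * Tprop, Tprop = 5 ms)
Cycle time = Ttrans + RTT = 1 + 10 = 11 ms (first packet sent until its ACK returns)
W * Ttrans = 32 * 1 = 32 ms of sending per cycle
W * Ttrans / (Ttrans + RTT) = 32 / 11 = 2.909091
U = min(1, 2.909091) = 1.000000
U% = 100.00%

100.00


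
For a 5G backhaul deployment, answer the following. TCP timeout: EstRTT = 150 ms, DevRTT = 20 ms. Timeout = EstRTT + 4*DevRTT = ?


Given: EstRTT = 150 ms, DevRTT = 20 ms
Timeout = EstRTT + 4 * DevRTT
4 * DevRTT = 4 * 20 = 80
Timeout = 150 + 80 = 230 ms

230


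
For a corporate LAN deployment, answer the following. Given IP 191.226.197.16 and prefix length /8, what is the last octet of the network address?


Given: IP = 191.226.197.16, prefix = /8
Subnet mask = 255.0.0.0
Last octet of IP: 16
Last octet of mask: 0
Network last octet = 16 AND 0 = 0

0


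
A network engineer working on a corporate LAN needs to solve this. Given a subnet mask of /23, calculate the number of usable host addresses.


Given: subnet mask /23
Host bits = 32 - 23 = 9
Total addresses = 2^9 = 512
Usable hosts = 512 - 2 (network + broadcast) = 510

510


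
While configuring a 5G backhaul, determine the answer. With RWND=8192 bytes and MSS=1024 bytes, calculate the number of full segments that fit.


Given: RWND = 8192 bytes, MSS = 1024 bytes
Full segments = floor(RWND / MSS)
Full segments = floor(8192 / 1024)
Full segments = floor(8.0) = 8

8


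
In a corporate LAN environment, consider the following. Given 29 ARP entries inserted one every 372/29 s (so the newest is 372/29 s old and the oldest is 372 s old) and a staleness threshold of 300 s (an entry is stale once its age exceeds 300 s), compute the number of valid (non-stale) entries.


Ages are k * 372/29 s for k = 1..29 (spacing = 12.8276 s).
Entry k is valid iff k * 372/29 <= 300 iff k <= 29 * 300 / 372 = 23.3871
n_valid = floor(23.3871) = 23
(n_stale = 29 - 23 = 6)

23


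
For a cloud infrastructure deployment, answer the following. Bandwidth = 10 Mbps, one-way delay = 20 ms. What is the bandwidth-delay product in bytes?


Given: bandwidth = 10 Mbps, delay = 20 ms
BDP in bits = 10 * 10^6 * 20 / 1000
BDP in bits = 200000
BDP in bytes = 200000 / 8 = 25000

25000


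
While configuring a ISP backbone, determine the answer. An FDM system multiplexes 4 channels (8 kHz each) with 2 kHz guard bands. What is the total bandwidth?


Given: 4 channels, 8 kHz each, guard = 2 kHz
Channel bandwidth = 4 * 8 = 32 kHz
Guard bands = 3 gaps * 2 kHz = 6 kHz
Total = 32 + 6 = 38 kHz

38


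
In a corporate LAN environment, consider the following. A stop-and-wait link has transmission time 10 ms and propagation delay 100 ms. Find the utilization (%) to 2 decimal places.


Given: Ttrans = 10 ms, Tprop = 100 ms
RTT = 2 * Tprop = 2 * 100 = 200 ms
U = Ttrans / (Ttrans + RTT)
U = 10 / (10 + 200)
U = 10 / 210 = 0.047619
U% = 4.76%

4.76


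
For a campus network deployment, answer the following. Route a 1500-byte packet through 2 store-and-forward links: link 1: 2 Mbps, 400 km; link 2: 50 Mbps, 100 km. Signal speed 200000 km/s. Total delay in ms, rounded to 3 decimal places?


Packet = 1500 bytes = 12000 bits. Store-and-forward: sum (t_trans + t_prop) per link.
Link 1: t_trans = 12000/(2*10^6) s = 6.0000 ms; t_prop = 400/200000 s = 2.0000 ms; subtotal = 8.0000 ms
Link 2: t_trans = 12000/(50*10^6) s = 0.2400 ms; t_prop = 100/200000 s = 0.5000 ms; subtotal = 0.7400 ms
End-to-end = 8.0000 + 0.7400 = 8.7400 ms -> 8.740 ms (3 dp)

8.740


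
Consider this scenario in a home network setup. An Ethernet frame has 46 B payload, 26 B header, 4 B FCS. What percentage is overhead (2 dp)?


Given: payload = 46 B, header = 26 B, trailer = 4 B
Overhead bytes = header + trailer = 26 + 4 = 30
Total frame = payload + overhead = 46 + 30 = 76
Overhead % = 30 / 76 * 100 = 39.4737% -> 39.47% (2 dp)

39.47


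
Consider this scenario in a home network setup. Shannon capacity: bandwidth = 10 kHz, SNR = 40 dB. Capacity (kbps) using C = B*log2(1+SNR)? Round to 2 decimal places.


Given: B = 10 kHz, SNR = 40 dB
SNR linear = 10^(40/10) = 10000
1 + SNR = 10001
log2(10001) = 13.2878566418
C = 10 * 1000 * 13.2878566418 = 132878.5664 bps
C = 132.878566 kbps -> 132.88 kbps (2 dp)

132.88


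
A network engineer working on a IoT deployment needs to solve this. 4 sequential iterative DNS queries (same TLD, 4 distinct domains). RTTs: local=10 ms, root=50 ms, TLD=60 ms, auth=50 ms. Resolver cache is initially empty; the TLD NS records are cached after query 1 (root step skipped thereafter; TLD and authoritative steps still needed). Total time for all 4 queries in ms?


Lookup 1 (cold cache): local + root + TLD + auth = 10 + 50 + 60 + 50 = 170 ms
Lookups 2..4 (TLD NS cached -> skip root; new domain -> still ask TLD and auth): local + TLD + auth = 10 + 60 + 50 = 120 ms each
Remaining 3 lookups: 3 * 120 = 360 ms
Total = 170 + 360 = 530 ms

530


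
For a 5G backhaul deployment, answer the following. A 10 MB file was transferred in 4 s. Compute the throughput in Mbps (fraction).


Given: file = 10 MB, time = 4 s
File in Mb = 10 * 8 = 80 Mb
Throughput = 80 / 4 Mbps
Throughput = 20 Mbps

20


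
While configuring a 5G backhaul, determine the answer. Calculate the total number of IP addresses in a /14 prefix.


Given: CIDR prefix /14
Host bits = 32 - 14 = 18
Total addresses = 2^18 = 262144

262144


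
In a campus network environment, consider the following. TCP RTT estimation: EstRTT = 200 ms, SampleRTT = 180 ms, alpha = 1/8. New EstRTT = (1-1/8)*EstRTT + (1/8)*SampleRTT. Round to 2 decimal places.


Given: EstRTT = 200 ms, SampleRTT = 180 ms, alpha = 1/8
New EstRTT = (1 - alpha) * EstRTT + alpha * SampleRTT
(7/8) * 200 = 175
(1/8) * 180 = 22.5
New EstRTT = 175 + 22.5 = 197.5 ms -> 197.50 ms (2 dp)

197.50


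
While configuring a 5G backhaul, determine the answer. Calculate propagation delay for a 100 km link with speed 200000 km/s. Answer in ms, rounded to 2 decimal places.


Given: distance = 100 km, speed = 200000 km/s
Delay = distance / speed = 100 / 200000 seconds
Delay in ms = 100 * 1000 / 200000
Delay = 0.5000 ms
Rounded to 2 dp = 0.50 ms

0.50


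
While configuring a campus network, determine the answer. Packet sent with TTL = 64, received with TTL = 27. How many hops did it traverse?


Given: initial TTL = 64, received TTL = 27
Hops = initial TTL - received TTL
Hops = 64 - 27 = 37

37


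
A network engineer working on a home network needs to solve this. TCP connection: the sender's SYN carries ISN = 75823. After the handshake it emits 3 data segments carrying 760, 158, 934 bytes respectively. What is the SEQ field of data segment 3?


The SYN occupies sequence number ISN = 75823, so the first data byte is ISN + 1 = 75824.
SEQ of data segment i = (ISN + 1) + sum of payload sizes of segments 1..i-1.
Segment 1: SEQ = 75824, payload = 760 bytes
Segment 2: SEQ = 76584, payload = 158 bytes
Segment 3: SEQ = 76742, payload = 934 bytes
SEQ of segment 3 = 75824 + 760 + 158 = 76742

76742


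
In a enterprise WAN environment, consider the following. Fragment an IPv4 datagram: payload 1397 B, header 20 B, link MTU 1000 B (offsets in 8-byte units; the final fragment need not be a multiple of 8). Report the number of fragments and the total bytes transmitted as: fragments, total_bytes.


Max data per non-final fragment = floor((MTU - header)/8)*8 = floor((1000 - 20)/8)*8 = floor(980/8)*8 = 976 B
Final fragment needs no 8-byte alignment: it can carry up to MTU - header = 980 B
Non-final fragments needed = ceil((payload - 980) / 976) = ceil(417/976) = ceil(0.4273) = 1
Number of fragments = 1 + 1 = 2
Fragment sizes (data): 1 * 976 B + 421 B (last, 421 <= 980 OK)
Total bytes sent = payload + n_frags * header = 1397 + 2*20 = 1397 + 40 = 1437 B

2, 1437


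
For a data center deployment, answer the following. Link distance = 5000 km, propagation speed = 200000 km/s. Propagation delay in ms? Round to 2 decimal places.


Given: distance = 5000 km, speed = 200000 km/s
Delay = distance / speed = 5000 / 200000 seconds
Delay in ms = 5000 * 1000 / 200000
Delay = 25.0000 ms
Rounded to 2 dp = 25.00 ms

25.00


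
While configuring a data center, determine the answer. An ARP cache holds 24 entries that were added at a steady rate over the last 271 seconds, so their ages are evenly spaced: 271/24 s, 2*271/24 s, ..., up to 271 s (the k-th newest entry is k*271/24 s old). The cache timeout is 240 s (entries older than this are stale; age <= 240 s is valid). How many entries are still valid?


Ages are k * 271/24 s for k = 1..24 (spacing = 11.2917 s).
Entry k is valid iff k * 271/24 <= 240 iff k <= 24 * 240 / 271 = 21.2546
n_valid = floor(21.2546) = 21
(n_stale = 24 - 21 = 3)

21


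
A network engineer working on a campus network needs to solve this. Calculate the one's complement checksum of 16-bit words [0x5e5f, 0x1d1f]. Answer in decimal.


Given words: [0x5e5f, 0x1d1f]
Step 1: Sum all words
Raw sum = 24159 + 7455 = 31614
One's complement = ~31614 & 0xFFFF = 33921

33921


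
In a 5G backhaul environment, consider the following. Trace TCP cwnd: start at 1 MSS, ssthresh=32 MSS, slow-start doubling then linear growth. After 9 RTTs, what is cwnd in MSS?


RTT 0: cwnd = 1 MSS (initial)
RTT 1: cwnd = 2 MSS (slow start, doubled)
RTT 2: cwnd = 4 MSS (slow start, doubled)
RTT 3: cwnd = 8 MSS (slow start, doubled)
RTT 4: cwnd = 16 MSS (slow start, doubled)
RTT 5: cwnd = 32 MSS (slow start, doubled)
RTT 6: cwnd = 33 MSS (congestion avoidance, +1)
RTT 7: cwnd = 34 MSS (congestion avoidance, +1)
RTT 8: cwnd = 35 MSS (congestion avoidance, +1)
RTT 9: cwnd = 36 MSS (congestion avoidance, +1)

36


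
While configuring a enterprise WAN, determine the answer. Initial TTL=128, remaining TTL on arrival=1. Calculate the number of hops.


Given: initial TTL = 128, received TTL = 1
Hops = initial TTL - received TTL
Hops = 128 - 1 = 127

127


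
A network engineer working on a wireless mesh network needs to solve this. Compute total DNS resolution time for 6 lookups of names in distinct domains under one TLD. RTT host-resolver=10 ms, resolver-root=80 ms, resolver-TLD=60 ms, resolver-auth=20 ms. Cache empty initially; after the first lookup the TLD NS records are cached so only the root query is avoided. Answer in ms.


Lookup 1 (cold cache): local + root + TLD + auth = 10 + 80 + 60 + 20 = 170 ms
Lookups 2..6 (TLD NS cached -> skip root; new domain -> still ask TLD and auth): local + TLD + auth = 10 + 60 + 20 = 90 ms each
Remaining 5 lookups: 5 * 90 = 450 ms
Total = 170 + 450 = 620 ms

620


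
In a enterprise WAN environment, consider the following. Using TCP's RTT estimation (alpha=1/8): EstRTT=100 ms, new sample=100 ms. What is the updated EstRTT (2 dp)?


Given: EstRTT = 100 ms, SampleRTT = 100 ms, alpha = 1/8
New EstRTT = (1 - alpha) * EstRTT + alpha * SampleRTT
(7/8) * 100 = 87.5
(1/8) * 100 = 12.5
New EstRTT = 87.5 + 12.5 = 100 ms -> 100.00 ms (2 dp)

100.00


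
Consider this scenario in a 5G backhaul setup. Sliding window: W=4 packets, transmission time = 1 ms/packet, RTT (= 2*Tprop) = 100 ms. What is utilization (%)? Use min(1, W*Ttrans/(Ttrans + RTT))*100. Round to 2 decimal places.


Given: W = 4, Ttrans = 1 ms, RTT = 100 ms (= 2 * Tprop, Tprop = 50 ms)
Cycle time = Ttrans + RTT = 1 + 100 = 101 ms (first packet sent until its ACK returns)
W * Ttrans = 4 * 1 = 4 ms of sending per cycle
W * Ttrans / (Ttrans + RTT) = 4 / 101 = 0.039604
U = min(1, 0.039604) = 0.039604
U% = 3.96%

3.96


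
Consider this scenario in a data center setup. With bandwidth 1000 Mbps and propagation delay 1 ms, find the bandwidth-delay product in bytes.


Given: bandwidth = 1000 Mbps, delay = 1 ms
BDP in bits = 1000 * 10^6 * 1 / 1000
BDP in bits = 1000000
BDP in bytes = 1000000 / 8 = 125000

125000


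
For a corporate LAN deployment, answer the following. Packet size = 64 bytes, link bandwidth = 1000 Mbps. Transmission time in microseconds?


Given: packet = 64 bytes, bandwidth = 1000 Mbps
Packet in bits = 64 * 8 = 512 bits
Bandwidth = 1000 * 10^6 = 1000000000 bps
Time = 512 / 1000000000 seconds
Time in us = 512 * 10^6 / 1000000000 = 0.512

0.512


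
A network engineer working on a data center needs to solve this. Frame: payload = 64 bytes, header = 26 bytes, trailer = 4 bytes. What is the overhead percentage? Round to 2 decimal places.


Given: payload = 64 B, header = 26 B, trailer = 4 B
Overhead bytes = header + trailer = 26 + 4 = 30
Total frame = payload + overhead = 64 + 30 = 94
Overhead % = 30 / 94 * 100 = 31.9149% -> 31.91% (2 dp)

31.91


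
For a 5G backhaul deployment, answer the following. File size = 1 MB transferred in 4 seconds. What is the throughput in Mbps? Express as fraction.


Given: file = 1 MB, time = 4 s
File in Mb = 1 * 8 = 8 Mb
Throughput = 8 / 4 Mbps
Throughput = 2 Mbps

2


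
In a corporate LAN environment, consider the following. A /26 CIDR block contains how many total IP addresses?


Given: CIDR prefix /26
Host bits = 32 - 26 = 6
Total addresses = 2^6 = 64

64


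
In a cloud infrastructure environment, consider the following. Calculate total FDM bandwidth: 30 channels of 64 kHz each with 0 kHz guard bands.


Given: 30 channels, 64 kHz each, guard = 0 kHz
Channel bandwidth = 30 * 64 = 1920 kHz
Guard bands = 29 gaps * 0 kHz = 0 kHz
Total = 1920 + 0 = 1920 kHz

1920


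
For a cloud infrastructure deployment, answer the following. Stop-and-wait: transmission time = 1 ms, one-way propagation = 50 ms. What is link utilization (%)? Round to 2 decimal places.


Given: Ttrans = 1 ms, Tprop = 50 ms
RTT = 2 * Tprop = 2 * 50 = 100 ms
U = Ttrans / (Ttrans + RTT)
U = 1 / (1 + 100)
U = 1 / 101 = 0.009901
U% = 0.99%

0.99


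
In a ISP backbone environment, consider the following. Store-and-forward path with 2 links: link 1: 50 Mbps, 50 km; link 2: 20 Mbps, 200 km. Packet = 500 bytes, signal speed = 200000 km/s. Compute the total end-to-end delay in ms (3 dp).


Packet = 500 bytes = 4000 bits. Store-and-forward: sum (t_trans + t_prop) per link.
Link 1: t_trans = 4000/(50*10^6) s = 0.0800 ms; t_prop = 50/200000 s = 0.2500 ms; subtotal = 0.3300 ms
Link 2: t_trans = 4000/(20*10^6) s = 0.2000 ms; t_prop = 200/200000 s = 1.0000 ms; subtotal = 1.2000 ms
End-to-end = 0.3300 + 1.2000 = 1.5300 ms -> 1.530 ms (3 dp)

1.530


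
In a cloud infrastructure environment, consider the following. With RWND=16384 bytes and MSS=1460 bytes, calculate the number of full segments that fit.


Given: RWND = 16384 bytes, MSS = 1460 bytes
Full segments = floor(RWND / MSS)
Full segments = floor(16384 / 1460)
Full segments = floor(11.2219) = 11

11


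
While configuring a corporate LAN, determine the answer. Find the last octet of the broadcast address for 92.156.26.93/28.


Given: IP = 92.156.26.93, prefix = /28
Host bits = 32 - 28 = 4
Network last octet = 93 AND mask = 80
Host part size = 2^4 - 1 = 15
Broadcast last octet = 80 OR 15 = 95

95


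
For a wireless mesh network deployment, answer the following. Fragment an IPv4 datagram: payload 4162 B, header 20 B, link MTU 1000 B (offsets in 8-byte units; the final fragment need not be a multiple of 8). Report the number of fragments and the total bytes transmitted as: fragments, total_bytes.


Max data per non-final fragment = floor((MTU - header)/8)*8 = floor((1000 - 20)/8)*8 = floor(980/8)*8 = 976 B
Final fragment needs no 8-byte alignment: it can carry up to MTU - header = 980 B
Non-final fragments needed = ceil((payload - 980) / 976) = ceil(3182/976) = ceil(3.2602) = 4
Number of fragments = 4 + 1 = 5
Fragment sizes (data): 4 * 976 B + 258 B (last, 258 <= 980 OK)
Total bytes sent = payload + n_frags * header = 4162 + 5*20 = 4162 + 100 = 4262 B

5, 4262


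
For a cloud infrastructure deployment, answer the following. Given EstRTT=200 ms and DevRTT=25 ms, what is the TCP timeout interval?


Given: EstRTT = 200 ms, DevRTT = 25 ms
Timeout = EstRTT + 4 * DevRTT
4 * DevRTT = 4 * 25 = 100
Timeout = 200 + 100 = 300 ms

300


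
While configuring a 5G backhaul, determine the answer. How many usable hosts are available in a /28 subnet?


Given: subnet mask /28
Host bits = 32 - 28 = 4
Total addresses = 2^4 = 16
Usable hosts = 16 - 2 (network + broadcast) = 14

14


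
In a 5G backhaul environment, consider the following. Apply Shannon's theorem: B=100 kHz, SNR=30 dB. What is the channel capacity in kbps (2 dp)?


Given: B = 100 kHz, SNR = 30 dB
SNR linear = 10^(30/10) = 1000
1 + SNR = 1001
log2(1001) = 9.9672262588
C = 100 * 1000 * 9.9672262588 = 996722.6259 bps
C = 996.722626 kbps -> 996.72 kbps (2 dp)

996.72


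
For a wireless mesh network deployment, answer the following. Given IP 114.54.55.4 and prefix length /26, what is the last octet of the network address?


Given: IP = 114.54.55.4, prefix = /26
Subnet mask = 255.255.255.192
Last octet of IP: 4
Last octet of mask: 192
Network last octet = 4 AND 192 = 0

0


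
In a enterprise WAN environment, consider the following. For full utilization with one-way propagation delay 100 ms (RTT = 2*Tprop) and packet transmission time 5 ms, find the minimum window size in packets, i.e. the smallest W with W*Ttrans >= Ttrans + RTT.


Given: Ttrans = 5 ms, RTT = 200 ms (= 2 * Tprop, Tprop = 100 ms)
Time until first ACK returns = Ttrans + RTT = 5 + 200 = 205 ms
Need W * Ttrans >= Ttrans + RTT  ->  W >= (Ttrans + RTT) / Ttrans
(Ttrans + RTT) / Ttrans = 205 / 5 = 41
W_min = ceil(41) = 41

41


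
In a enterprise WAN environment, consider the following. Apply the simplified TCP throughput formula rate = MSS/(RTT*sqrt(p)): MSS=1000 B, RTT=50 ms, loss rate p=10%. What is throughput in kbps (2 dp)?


Given: MSS = 1000 bytes, RTT = 50 ms, loss = 10%
RTT in seconds = 50 / 1000 = 0.05
Loss rate = 10% = 0.1
sqrt(loss) = sqrt(0.1) = 0.316227766017
Throughput (bytes/s) = 1000 / (0.05 * 0.316227766017) = 63245.5532
Throughput (kbps) = 63245.5532 * 8 / 1000 = 505.964426 -> 505.96 kbps (2 dp)

505.96


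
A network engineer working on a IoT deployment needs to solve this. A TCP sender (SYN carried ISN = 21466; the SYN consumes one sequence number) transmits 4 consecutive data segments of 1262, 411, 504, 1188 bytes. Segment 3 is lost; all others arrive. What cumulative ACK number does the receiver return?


SYN uses sequence number 21466; first data byte = ISN + 1 = 21467.
Segment 1: SEQ = 21467, len = 1262 B, covers [21467, 22728]
Segment 2: SEQ = 22729, len = 411 B, covers [22729, 23139]
Segment 3: SEQ = 23140, len = 504 B, covers [23140, 23643] [LOST]
Segment 4: SEQ = 23644, len = 1188 B, covers [23644, 24831]
In-order data received: bytes [21467, 23139] (segments 1..2).
Segment 3 missing -> gap begins at byte 23140; later segments buffered out of order.
Cumulative ACK = next expected in-order byte = 21467 + 1262 + 411 = 23140

23140


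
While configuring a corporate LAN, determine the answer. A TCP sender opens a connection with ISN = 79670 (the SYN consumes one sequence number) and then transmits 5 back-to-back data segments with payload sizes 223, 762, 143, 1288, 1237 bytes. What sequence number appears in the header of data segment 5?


The SYN occupies sequence number ISN = 79670, so the first data byte is ISN + 1 = 79671.
SEQ of data segment i = (ISN + 1) + sum of payload sizes of segments 1..i-1.
Segment 1: SEQ = 79671, payload = 223 bytes
Segment 2: SEQ = 79894, payload = 762 bytes
Segment 3: SEQ = 80656, payload = 143 bytes
Segment 4: SEQ = 80799, payload = 1288 bytes
Segment 5: SEQ = 82087, payload = 1237 bytes
SEQ of segment 5 = 79671 + 223 + 762 + 143 + 1288 = 82087

82087


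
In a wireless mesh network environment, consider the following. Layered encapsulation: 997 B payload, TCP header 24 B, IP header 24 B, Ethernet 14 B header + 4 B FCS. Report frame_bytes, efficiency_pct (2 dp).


TCP segment = 997 + 24 = 1021 B
IP packet = 1021 + 24 = 1045 B
Ethernet frame = 1045 + 14 + 4 = 1063 B
Efficiency = app / frame = 997 / 1063 = 0.937912 = 93.7912% -> 93.79% (2 dp)

1063, 93.79


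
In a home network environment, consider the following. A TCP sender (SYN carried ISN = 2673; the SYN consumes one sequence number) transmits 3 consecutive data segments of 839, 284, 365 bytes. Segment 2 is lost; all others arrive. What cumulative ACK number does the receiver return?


SYN uses sequence number 2673; first data byte = ISN + 1 = 2674.
Segment 1: SEQ = 2674, len = 839 B, covers [2674, 3512]
Segment 2: SEQ = 3513, len = 284 B, covers [3513, 3796] [LOST]
Segment 3: SEQ = 3797, len = 365 B, covers [3797, 4161]
In-order data received: bytes [2674, 3512] (segments 1..1).
Segment 2 missing -> gap begins at byte 3513; later segments buffered out of order.
Cumulative ACK = next expected in-order byte = 2674 + 839 = 3513

3513


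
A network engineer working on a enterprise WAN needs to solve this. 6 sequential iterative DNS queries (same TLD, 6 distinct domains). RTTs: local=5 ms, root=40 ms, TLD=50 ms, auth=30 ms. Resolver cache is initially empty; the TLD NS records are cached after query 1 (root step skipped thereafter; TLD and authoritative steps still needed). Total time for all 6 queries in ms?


Lookup 1 (cold cache): local + root + TLD + auth = 5 + 40 + 50 + 30 = 125 ms
Lookups 2..6 (TLD NS cached -> skip root; new domain -> still ask TLD and auth): local + TLD + auth = 5 + 50 + 30 = 85 ms each
Remaining 5 lookups: 5 * 85 = 425 ms
Total = 125 + 425 = 550 ms

550


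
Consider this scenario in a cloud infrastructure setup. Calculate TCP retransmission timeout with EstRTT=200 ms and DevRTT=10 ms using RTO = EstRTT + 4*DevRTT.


Given: EstRTT = 200 ms, DevRTT = 10 ms
Timeout = EstRTT + 4 * DevRTT
4 * DevRTT = 4 * 10 = 40
Timeout = 200 + 40 = 240 ms

240


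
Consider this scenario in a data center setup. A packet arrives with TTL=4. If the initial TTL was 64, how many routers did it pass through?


Given: initial TTL = 64, received TTL = 4
Hops = initial TTL - received TTL
Hops = 64 - 4 = 60

60


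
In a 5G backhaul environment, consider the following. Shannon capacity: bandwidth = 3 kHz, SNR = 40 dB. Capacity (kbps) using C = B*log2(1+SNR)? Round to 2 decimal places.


Given: B = 3 kHz, SNR = 40 dB
SNR linear = 10^(40/10) = 10000
1 + SNR = 10001
log2(10001) = 13.2878566418
C = 3 * 1000 * 13.2878566418 = 39863.5699 bps
C = 39.863570 kbps -> 39.86 kbps (2 dp)

39.86


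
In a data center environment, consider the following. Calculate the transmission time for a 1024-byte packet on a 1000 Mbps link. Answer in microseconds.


Given: packet = 1024 bytes, bandwidth = 1000 Mbps
Packet in bits = 1024 * 8 = 8192 bits
Bandwidth = 1000 * 10^6 = 1000000000 bps
Time = 8192 / 1000000000 seconds
Time in us = 8192 * 10^6 / 1000000000 = 8.192

8.192


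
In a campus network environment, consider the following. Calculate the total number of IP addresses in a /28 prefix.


Given: CIDR prefix /28
Host bits = 32 - 28 = 4
Total addresses = 2^4 = 16

16


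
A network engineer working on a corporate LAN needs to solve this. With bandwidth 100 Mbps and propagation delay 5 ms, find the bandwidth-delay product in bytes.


Given: bandwidth = 100 Mbps, delay = 5 ms
BDP in bits = 100 * 10^6 * 5 / 1000
BDP in bits = 500000
BDP in bytes = 500000 / 8 = 62500

62500


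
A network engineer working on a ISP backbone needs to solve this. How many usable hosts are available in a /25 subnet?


Given: subnet mask /25
Host bits = 32 - 25 = 7
Total addresses = 2^7 = 128
Usable hosts = 128 - 2 (network + broadcast) = 126

126


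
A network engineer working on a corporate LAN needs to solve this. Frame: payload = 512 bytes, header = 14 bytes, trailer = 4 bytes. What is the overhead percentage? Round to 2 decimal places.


Given: payload = 512 B, header = 14 B, trailer = 4 B
Overhead bytes = header + trailer = 14 + 4 = 18
Total frame = payload + overhead = 512 + 18 = 530
Overhead % = 18 / 530 * 100 = 3.3962% -> 3.40% (2 dp)

3.40


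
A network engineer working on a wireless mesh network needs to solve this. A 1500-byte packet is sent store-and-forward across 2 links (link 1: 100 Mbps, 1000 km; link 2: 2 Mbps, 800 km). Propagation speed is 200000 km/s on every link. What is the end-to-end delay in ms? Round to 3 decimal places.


Packet = 1500 bytes = 12000 bits. Store-and-forward: sum (t_trans + t_prop) per link.
Link 1: t_trans = 12000/(100*10^6) s = 0.1200 ms; t_prop = 1000/200000 s = 5.0000 ms; subtotal = 5.1200 ms
Link 2: t_trans = 12000/(2*10^6) s = 6.0000 ms; t_prop = 800/200000 s = 4.0000 ms; subtotal = 10.0000 ms
End-to-end = 5.1200 + 10.0000 = 15.1200 ms -> 15.120 ms (3 dp)

15.120


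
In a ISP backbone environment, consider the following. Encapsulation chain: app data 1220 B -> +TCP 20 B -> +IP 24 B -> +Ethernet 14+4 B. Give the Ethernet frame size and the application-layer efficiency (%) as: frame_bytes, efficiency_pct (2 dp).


TCP segment = 1220 + 20 = 1240 B
IP packet = 1240 + 24 = 1264 B
Ethernet frame = 1264 + 14 + 4 = 1282 B
Efficiency = app / frame = 1220 / 1282 = 0.951638 = 95.1638% -> 95.16% (2 dp)

1282, 95.16
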